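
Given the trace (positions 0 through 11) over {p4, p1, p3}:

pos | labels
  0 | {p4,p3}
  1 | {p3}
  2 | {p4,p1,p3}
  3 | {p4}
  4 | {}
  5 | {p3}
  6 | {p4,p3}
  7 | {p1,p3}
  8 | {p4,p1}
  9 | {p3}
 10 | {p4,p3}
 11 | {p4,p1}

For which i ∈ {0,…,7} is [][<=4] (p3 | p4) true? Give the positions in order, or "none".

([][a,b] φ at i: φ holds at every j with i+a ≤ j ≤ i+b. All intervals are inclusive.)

5, 6, 7

Evaluate at each i in [0,7]:
  i=0: ✗ (fails at j=4)
  i=1: ✗ (fails at j=4)
  i=2: ✗ (fails at j=4)
  i=3: ✗ (fails at j=4)
  i=4: ✗ (fails at j=4)
  i=5: ✓ (all of [5,9])
  i=6: ✓ (all of [6,10])
  i=7: ✓ (all of [7,11])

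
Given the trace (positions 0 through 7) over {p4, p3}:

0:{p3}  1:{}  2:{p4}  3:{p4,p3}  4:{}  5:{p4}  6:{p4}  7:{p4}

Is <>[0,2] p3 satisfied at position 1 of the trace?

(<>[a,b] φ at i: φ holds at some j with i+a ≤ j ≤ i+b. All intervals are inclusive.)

Check p3 at each j in [1,3]:
  j=1: false
  j=2: false
  j=3: true
Found at j=3 → formula holds.

Yes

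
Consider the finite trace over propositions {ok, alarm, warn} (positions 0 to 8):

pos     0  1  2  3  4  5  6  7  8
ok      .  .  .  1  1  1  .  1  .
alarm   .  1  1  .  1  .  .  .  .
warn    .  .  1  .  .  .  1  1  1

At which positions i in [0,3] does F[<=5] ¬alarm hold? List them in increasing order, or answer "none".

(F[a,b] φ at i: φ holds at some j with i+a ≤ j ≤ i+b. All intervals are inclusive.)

0, 1, 2, 3

Evaluate at each i in [0,3]:
  i=0: ✓ (witness j=0)
  i=1: ✓ (witness j=3)
  i=2: ✓ (witness j=3)
  i=3: ✓ (witness j=3)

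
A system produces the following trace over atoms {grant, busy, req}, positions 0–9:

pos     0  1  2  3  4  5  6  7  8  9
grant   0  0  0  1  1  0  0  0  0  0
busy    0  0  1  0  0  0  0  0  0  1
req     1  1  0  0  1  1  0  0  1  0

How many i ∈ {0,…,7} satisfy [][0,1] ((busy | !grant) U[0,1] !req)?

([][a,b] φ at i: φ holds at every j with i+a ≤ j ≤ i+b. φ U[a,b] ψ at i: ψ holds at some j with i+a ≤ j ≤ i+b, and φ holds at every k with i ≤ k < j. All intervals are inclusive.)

5

Evaluate at each i in [0,7]:
  i=0: ✗ (fails at j=0)
  i=1: ✓ (all of [1,2])
  i=2: ✓ (all of [2,3])
  i=3: ✗ (fails at j=4)
  i=4: ✗ (fails at j=4)
  i=5: ✓ (all of [5,6])
  i=6: ✓ (all of [6,7])
  i=7: ✓ (all of [7,8])
Positions where it holds: {1, 2, 5, 6, 7} → 5.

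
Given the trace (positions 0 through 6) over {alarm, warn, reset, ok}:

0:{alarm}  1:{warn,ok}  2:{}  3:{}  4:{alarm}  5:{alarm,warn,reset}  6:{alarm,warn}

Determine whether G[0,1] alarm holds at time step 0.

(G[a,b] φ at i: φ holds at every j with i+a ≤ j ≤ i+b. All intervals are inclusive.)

Check alarm at every j in [0,1]:
  j=0: true
  j=1: false
Fails at j=1 → formula fails.

No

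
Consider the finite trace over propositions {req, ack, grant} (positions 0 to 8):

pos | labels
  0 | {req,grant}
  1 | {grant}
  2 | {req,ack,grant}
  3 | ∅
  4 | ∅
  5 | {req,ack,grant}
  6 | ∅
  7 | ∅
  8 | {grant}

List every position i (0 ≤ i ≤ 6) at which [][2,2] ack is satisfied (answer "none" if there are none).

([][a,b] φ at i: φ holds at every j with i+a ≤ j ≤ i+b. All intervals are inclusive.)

Evaluate at each i in [0,6]:
  i=0: ✓ (all of [2,2])
  i=1: ✗ (fails at j=3)
  i=2: ✗ (fails at j=4)
  i=3: ✓ (all of [5,5])
  i=4: ✗ (fails at j=6)
  i=5: ✗ (fails at j=7)
  i=6: ✗ (fails at j=8)

0, 3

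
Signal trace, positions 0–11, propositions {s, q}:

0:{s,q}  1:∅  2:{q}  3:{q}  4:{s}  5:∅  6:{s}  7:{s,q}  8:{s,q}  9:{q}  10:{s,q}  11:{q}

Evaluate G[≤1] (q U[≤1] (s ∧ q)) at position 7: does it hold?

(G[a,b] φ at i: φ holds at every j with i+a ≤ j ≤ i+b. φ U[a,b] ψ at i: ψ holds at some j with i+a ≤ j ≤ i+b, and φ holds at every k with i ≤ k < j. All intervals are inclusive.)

Check (q U[≤1] (s ∧ q)) at every j in [7,8]:
  j=7: holds
  j=8: holds
All positions satisfy it → formula holds.

Holds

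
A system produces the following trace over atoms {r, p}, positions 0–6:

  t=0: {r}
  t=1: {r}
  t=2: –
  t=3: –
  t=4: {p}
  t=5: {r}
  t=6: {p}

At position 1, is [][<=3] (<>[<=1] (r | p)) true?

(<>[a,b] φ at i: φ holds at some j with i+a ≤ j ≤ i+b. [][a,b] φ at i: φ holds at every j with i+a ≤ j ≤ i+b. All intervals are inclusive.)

Check <>[<=1] (r | p) at every j in [1,4]:
  j=1: holds (witness at 1)
  j=2: fails (none in [2,3])
  j=3: holds (witness at 4)
  j=4: holds (witness at 4)
Fails at j=2 → formula fails.

No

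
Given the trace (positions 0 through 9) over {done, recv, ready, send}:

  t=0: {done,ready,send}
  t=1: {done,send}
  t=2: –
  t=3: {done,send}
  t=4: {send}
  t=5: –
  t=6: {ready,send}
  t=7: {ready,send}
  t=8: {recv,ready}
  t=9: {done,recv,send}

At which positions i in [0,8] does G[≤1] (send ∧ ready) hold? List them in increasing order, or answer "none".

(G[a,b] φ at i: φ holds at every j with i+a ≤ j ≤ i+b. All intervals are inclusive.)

Evaluate at each i in [0,8]:
  i=0: ✗ (fails at j=1)
  i=1: ✗ (fails at j=1)
  i=2: ✗ (fails at j=2)
  i=3: ✗ (fails at j=3)
  i=4: ✗ (fails at j=4)
  i=5: ✗ (fails at j=5)
  i=6: ✓ (all of [6,7])
  i=7: ✗ (fails at j=8)
  i=8: ✗ (fails at j=8)

6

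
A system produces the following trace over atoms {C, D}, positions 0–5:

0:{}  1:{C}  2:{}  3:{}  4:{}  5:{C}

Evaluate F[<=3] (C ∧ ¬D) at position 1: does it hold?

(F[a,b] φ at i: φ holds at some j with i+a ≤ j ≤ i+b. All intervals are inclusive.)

Check (C ∧ ¬D) at each j in [1,4]:
  j=1: true
  j=2: false
  j=3: false
  j=4: false
Found at j=1 → formula holds.

True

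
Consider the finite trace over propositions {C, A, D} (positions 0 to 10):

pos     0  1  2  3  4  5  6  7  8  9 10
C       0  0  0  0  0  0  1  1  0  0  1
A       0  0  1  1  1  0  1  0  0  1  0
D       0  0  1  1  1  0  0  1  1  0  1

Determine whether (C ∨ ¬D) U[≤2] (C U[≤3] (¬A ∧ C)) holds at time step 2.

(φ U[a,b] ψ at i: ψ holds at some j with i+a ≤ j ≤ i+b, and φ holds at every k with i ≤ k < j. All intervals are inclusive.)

Does not hold

Need some j in [2,4] with (C U[≤3] (¬A ∧ C)), and (C ∨ ¬D) at every k in [2,j-1].
  j=2: (C U[≤3] (¬A ∧ C)) — fails.
  j=3: (C U[≤3] (¬A ∧ C)) — fails.
  j=4: (C U[≤3] (¬A ∧ C)) — fails.
No j in the window works → until fails.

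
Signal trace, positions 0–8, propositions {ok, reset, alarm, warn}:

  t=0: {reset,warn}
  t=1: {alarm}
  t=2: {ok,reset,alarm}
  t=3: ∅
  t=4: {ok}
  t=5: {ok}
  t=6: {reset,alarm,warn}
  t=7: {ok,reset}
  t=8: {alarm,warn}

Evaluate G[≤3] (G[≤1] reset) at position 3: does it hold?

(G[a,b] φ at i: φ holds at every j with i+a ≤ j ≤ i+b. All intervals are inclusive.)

Check G[≤1] reset at every j in [3,6]:
  j=3: fails at 3
  j=4: fails at 4
  j=5: fails at 5
  j=6: holds on [6,7]
Fails at j=3 → formula fails.

Does not hold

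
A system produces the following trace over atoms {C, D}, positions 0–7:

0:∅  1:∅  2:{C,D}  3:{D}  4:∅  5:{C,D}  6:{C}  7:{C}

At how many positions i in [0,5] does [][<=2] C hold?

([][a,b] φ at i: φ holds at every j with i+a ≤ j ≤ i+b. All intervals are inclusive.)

Evaluate at each i in [0,5]:
  i=0: ✗ (fails at j=0)
  i=1: ✗ (fails at j=1)
  i=2: ✗ (fails at j=3)
  i=3: ✗ (fails at j=3)
  i=4: ✗ (fails at j=4)
  i=5: ✓ (all of [5,7])
Positions where it holds: {5} → 1.

1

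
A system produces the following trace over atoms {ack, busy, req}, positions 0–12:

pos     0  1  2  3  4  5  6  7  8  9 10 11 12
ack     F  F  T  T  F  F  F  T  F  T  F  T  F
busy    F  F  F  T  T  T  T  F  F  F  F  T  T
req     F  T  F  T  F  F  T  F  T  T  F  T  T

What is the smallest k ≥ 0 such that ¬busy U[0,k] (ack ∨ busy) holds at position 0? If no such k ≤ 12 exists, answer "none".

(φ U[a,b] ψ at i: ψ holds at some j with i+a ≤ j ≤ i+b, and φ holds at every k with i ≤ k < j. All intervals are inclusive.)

Need earliest j ≥ 0 with (ack ∨ busy), and ¬busy at every k in [0,j-1].
  j=0: rhs fails.
  j=1: rhs fails.
  j=2: rhs holds; lhs holds on [0,1]. k = 2.

2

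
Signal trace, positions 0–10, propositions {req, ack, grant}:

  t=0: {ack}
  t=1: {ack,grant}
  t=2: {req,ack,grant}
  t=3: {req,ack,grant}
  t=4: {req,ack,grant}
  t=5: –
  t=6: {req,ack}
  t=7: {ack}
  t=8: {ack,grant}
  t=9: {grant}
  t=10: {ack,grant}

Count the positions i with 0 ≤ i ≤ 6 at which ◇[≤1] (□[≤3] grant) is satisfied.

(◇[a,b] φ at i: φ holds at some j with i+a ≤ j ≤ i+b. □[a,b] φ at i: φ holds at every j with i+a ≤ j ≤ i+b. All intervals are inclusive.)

Evaluate at each i in [0,6]:
  i=0: ✓ (witness j=1)
  i=1: ✓ (witness j=1)
  i=2: ✗ (none in [2,3])
  i=3: ✗ (none in [3,4])
  i=4: ✗ (none in [4,5])
  i=5: ✗ (none in [5,6])
  i=6: ✗ (none in [6,7])
Positions where it holds: {0, 1} → 2.

2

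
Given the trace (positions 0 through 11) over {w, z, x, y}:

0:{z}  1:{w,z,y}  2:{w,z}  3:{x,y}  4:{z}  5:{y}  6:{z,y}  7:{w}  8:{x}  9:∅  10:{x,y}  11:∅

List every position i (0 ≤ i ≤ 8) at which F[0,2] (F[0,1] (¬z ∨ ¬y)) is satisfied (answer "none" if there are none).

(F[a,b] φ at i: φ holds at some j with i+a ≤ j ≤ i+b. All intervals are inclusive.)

Evaluate at each i in [0,8]:
  i=0: ✓ (witness j=0)
  i=1: ✓ (witness j=1)
  i=2: ✓ (witness j=2)
  i=3: ✓ (witness j=3)
  i=4: ✓ (witness j=4)
  i=5: ✓ (witness j=5)
  i=6: ✓ (witness j=6)
  i=7: ✓ (witness j=7)
  i=8: ✓ (witness j=8)

0, 1, 2, 3, 4, 5, 6, 7, 8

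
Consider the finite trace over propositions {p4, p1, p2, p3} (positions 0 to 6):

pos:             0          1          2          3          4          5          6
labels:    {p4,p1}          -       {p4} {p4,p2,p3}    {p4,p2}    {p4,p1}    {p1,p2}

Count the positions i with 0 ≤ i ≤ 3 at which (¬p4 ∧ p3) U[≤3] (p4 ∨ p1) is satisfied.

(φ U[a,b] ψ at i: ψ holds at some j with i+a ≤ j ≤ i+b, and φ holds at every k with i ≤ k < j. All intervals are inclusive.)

3

Evaluate at each i in [0,3]:
  i=0: ✓ (rhs at j=0)
  i=1: ✗ (lhs fails at k=1 before rhs at j=2)
  i=2: ✓ (rhs at j=2)
  i=3: ✓ (rhs at j=3)
Positions where it holds: {0, 2, 3} → 3.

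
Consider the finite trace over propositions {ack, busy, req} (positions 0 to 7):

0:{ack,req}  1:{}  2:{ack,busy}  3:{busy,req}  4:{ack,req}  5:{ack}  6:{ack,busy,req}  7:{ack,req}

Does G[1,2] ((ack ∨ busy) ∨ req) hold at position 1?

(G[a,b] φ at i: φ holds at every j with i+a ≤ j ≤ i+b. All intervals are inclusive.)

Check ((ack ∨ busy) ∨ req) at every j in [2,3]:
  j=2: true
  j=3: true
All positions satisfy it → formula holds.

Holds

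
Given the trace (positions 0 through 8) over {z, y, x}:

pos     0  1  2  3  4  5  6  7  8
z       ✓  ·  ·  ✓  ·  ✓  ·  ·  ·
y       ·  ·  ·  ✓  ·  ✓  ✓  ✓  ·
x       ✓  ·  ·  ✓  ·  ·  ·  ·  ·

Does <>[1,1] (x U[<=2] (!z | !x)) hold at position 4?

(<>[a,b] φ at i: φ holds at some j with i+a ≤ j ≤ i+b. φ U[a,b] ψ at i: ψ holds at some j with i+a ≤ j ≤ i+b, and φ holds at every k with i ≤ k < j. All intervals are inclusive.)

Check (x U[<=2] (!z | !x)) at each j in [5,5]:
  j=5: holds
Found at j=5 → formula holds.

True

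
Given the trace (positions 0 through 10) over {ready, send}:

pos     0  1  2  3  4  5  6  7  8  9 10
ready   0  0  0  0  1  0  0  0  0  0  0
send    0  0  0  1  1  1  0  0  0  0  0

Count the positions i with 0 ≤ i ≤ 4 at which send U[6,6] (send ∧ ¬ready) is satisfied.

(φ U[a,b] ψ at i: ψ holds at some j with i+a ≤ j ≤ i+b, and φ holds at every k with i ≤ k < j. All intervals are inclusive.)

Evaluate at each i in [0,4]:
  i=0: ✗ (no rhs in [6,6])
  i=1: ✗ (no rhs in [7,7])
  i=2: ✗ (no rhs in [8,8])
  i=3: ✗ (no rhs in [9,9])
  i=4: ✗ (no rhs in [10,10])
Positions where it holds: {} → 0.

0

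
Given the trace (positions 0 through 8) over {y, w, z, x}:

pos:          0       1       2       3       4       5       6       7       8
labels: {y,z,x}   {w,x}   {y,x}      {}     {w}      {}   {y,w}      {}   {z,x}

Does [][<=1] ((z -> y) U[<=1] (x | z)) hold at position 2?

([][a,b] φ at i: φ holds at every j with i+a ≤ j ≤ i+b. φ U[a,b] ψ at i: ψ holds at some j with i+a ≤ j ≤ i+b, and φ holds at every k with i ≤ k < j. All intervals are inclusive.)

Check ((z -> y) U[<=1] (x | z)) at every j in [2,3]:
  j=2: holds
  j=3: fails
Fails at j=3 → formula fails.

No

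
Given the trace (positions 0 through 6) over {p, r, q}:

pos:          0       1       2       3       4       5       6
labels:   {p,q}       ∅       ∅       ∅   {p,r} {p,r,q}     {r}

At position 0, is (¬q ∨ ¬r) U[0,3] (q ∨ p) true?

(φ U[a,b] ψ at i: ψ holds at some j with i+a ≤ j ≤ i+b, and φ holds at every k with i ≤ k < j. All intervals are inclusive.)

True

Need some j in [0,3] with (q ∨ p), and (¬q ∨ ¬r) at every k in [0,j-1].
  j=0: (q ∨ p) holds; no prefix to check → satisfied.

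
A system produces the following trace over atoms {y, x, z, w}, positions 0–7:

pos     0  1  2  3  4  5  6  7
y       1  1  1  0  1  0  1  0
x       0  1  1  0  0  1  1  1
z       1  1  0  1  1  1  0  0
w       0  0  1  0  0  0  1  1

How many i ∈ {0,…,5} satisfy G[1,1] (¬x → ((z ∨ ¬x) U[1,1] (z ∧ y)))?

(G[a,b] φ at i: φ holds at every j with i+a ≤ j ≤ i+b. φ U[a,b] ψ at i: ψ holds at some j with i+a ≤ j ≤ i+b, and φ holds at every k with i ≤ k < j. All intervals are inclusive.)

5

Evaluate at each i in [0,5]:
  i=0: ✓ (all of [1,1])
  i=1: ✓ (all of [2,2])
  i=2: ✓ (all of [3,3])
  i=3: ✗ (fails at j=4)
  i=4: ✓ (all of [5,5])
  i=5: ✓ (all of [6,6])
Positions where it holds: {0, 1, 2, 4, 5} → 5.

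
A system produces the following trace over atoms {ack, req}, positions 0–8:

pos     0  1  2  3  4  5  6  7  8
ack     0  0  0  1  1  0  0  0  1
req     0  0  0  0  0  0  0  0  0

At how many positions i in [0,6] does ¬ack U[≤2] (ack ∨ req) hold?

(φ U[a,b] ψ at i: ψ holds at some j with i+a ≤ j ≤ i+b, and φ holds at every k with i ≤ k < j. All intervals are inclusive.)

5

Evaluate at each i in [0,6]:
  i=0: ✗ (no rhs in [0,2])
  i=1: ✓ (rhs at j=3; lhs holds on [1,2])
  i=2: ✓ (rhs at j=3; lhs holds on [2,2])
  i=3: ✓ (rhs at j=3)
  i=4: ✓ (rhs at j=4)
  i=5: ✗ (no rhs in [5,7])
  i=6: ✓ (rhs at j=8; lhs holds on [6,7])
Positions where it holds: {1, 2, 3, 4, 6} → 5.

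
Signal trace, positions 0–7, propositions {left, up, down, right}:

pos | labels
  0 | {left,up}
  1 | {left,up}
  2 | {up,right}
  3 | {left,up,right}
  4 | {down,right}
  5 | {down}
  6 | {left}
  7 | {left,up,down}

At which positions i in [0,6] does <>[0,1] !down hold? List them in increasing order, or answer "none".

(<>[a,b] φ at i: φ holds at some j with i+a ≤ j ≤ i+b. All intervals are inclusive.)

0, 1, 2, 3, 5, 6

Evaluate at each i in [0,6]:
  i=0: ✓ (witness j=0)
  i=1: ✓ (witness j=1)
  i=2: ✓ (witness j=2)
  i=3: ✓ (witness j=3)
  i=4: ✗ (none in [4,5])
  i=5: ✓ (witness j=6)
  i=6: ✓ (witness j=6)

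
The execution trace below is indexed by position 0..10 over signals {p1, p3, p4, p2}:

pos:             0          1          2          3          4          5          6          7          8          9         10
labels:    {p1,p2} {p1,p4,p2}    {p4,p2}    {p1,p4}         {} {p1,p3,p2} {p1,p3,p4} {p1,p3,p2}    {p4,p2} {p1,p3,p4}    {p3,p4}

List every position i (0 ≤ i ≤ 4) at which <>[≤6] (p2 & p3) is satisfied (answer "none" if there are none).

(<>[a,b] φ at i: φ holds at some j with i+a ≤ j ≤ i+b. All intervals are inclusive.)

Evaluate at each i in [0,4]:
  i=0: ✓ (witness j=5)
  i=1: ✓ (witness j=5)
  i=2: ✓ (witness j=5)
  i=3: ✓ (witness j=5)
  i=4: ✓ (witness j=5)

0, 1, 2, 3, 4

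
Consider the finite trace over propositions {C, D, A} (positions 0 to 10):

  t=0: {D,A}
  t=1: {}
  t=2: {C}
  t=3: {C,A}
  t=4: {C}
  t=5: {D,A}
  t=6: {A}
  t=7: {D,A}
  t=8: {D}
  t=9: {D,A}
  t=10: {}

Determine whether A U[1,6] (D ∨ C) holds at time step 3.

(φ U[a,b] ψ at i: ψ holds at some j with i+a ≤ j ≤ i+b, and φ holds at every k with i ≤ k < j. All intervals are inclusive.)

Need some j in [4,9] with (D ∨ C), and A at every k in [3,j-1].
  j=4: (D ∨ C) holds; A holds at every k in [3,3] → satisfied.

Yes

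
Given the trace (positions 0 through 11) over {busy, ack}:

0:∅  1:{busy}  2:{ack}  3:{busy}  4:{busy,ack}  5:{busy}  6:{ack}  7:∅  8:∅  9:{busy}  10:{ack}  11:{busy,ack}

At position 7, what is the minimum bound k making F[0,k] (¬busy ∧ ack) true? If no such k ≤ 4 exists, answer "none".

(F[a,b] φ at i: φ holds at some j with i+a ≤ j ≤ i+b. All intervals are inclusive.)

3

Scan j = 7,8,… for (¬busy ∧ ack):
  j=7: fails
  j=8: fails
  j=9: fails
  j=10: holds
First hit at j=10, so smallest k = 10-7 = 3.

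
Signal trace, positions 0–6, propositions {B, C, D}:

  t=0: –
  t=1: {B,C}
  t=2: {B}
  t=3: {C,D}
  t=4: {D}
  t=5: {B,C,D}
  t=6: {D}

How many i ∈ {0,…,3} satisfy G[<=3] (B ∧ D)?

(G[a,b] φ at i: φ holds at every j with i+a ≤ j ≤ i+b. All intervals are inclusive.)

Evaluate at each i in [0,3]:
  i=0: ✗ (fails at j=0)
  i=1: ✗ (fails at j=1)
  i=2: ✗ (fails at j=2)
  i=3: ✗ (fails at j=3)
Positions where it holds: {} → 0.

0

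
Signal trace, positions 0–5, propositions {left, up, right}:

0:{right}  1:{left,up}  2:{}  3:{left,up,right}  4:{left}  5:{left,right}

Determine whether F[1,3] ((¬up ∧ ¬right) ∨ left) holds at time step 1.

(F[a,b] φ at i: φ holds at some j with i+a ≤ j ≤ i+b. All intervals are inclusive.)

Check ((¬up ∧ ¬right) ∨ left) at each j in [2,4]:
  j=2: true
  j=3: true
  j=4: true
Found at j=2 → formula holds.

Yes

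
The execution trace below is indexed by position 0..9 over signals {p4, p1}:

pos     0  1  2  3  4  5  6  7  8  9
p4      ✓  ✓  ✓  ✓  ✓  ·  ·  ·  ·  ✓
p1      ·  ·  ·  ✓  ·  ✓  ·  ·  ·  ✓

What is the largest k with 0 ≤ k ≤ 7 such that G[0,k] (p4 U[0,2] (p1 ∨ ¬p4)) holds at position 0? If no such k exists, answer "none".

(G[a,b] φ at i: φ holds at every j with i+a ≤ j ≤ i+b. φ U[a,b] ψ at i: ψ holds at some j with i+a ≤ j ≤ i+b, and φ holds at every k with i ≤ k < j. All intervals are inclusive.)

none

(p4 U[0,2] (p1 ∨ ¬p4)) must hold from j=0 onward; find where it first fails.
  j=0: fails → no k works.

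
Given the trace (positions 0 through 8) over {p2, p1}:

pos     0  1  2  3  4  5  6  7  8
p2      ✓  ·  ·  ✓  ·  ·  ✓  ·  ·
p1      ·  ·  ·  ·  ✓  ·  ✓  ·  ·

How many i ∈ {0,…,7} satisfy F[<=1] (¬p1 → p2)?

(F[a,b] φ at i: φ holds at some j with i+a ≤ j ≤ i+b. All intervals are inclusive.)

6

Evaluate at each i in [0,7]:
  i=0: ✓ (witness j=0)
  i=1: ✗ (none in [1,2])
  i=2: ✓ (witness j=3)
  i=3: ✓ (witness j=3)
  i=4: ✓ (witness j=4)
  i=5: ✓ (witness j=6)
  i=6: ✓ (witness j=6)
  i=7: ✗ (none in [7,8])
Positions where it holds: {0, 2, 3, 4, 5, 6} → 6.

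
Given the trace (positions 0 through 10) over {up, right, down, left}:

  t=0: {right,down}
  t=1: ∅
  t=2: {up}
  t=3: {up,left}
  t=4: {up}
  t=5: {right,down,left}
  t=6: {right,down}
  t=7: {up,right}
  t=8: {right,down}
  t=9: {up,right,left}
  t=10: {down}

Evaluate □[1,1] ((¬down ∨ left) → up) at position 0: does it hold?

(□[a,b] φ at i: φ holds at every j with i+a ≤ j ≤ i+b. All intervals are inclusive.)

Check ((¬down ∨ left) → up) at every j in [1,1]:
  j=1: antecedent true; consequent false → ✗
Fails at j=1 → formula fails.

False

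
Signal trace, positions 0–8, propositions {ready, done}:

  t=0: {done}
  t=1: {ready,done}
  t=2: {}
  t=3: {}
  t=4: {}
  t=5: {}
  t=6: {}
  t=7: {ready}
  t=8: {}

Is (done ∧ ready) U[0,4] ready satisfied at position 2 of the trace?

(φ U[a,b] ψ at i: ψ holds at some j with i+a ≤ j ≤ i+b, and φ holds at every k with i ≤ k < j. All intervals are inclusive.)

Need some j in [2,6] with ready, and (done ∧ ready) at every k in [2,j-1].
  j=2: ready false.
  j=3: ready false.
  j=4: ready false.
  j=5: ready false.
  j=6: ready false.
No j in the window works → until fails.

Does not hold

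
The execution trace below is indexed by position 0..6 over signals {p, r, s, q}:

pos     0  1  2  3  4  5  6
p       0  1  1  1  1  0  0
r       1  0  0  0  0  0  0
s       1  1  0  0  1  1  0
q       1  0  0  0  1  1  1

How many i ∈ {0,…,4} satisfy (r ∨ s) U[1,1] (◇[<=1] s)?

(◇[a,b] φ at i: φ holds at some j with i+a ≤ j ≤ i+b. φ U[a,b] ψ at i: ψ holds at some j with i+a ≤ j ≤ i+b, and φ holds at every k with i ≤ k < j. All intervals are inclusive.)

Evaluate at each i in [0,4]:
  i=0: ✓ (rhs at j=1; lhs holds on [0,0])
  i=1: ✗ (no rhs in [2,2])
  i=2: ✗ (lhs fails at k=2 before rhs at j=3)
  i=3: ✗ (lhs fails at k=3 before rhs at j=4)
  i=4: ✓ (rhs at j=5; lhs holds on [4,4])
Positions where it holds: {0, 4} → 2.

2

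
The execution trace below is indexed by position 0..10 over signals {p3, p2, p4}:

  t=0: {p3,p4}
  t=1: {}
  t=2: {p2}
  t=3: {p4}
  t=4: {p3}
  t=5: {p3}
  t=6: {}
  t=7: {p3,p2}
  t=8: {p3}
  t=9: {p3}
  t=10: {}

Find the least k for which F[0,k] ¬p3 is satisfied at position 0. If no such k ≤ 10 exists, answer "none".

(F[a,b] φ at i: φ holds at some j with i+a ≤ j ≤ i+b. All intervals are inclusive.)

1

Scan j = 0,1,… for ¬p3:
  j=0: fails
  j=1: holds
First hit at j=1, so smallest k = 1-0 = 1.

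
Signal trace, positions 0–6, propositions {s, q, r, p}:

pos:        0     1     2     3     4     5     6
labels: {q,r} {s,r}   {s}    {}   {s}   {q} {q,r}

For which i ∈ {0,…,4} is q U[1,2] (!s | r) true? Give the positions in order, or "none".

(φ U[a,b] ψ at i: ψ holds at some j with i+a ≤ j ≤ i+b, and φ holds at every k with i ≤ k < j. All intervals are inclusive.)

Evaluate at each i in [0,4]:
  i=0: ✓ (rhs at j=1; lhs holds on [0,0])
  i=1: ✗ (lhs fails at k=1 before rhs at j=3)
  i=2: ✗ (lhs fails at k=2 before rhs at j=3)
  i=3: ✗ (lhs fails at k=3 before rhs at j=5)
  i=4: ✗ (lhs fails at k=4 before rhs at j=5)

0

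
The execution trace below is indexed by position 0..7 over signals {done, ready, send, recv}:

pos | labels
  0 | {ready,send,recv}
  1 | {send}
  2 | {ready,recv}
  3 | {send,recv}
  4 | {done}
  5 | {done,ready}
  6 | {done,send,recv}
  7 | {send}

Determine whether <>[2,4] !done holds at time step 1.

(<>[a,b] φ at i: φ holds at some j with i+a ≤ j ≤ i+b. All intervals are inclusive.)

True

Check !done at each j in [3,5]:
  j=3: true
  j=4: false
  j=5: false
Found at j=3 → formula holds.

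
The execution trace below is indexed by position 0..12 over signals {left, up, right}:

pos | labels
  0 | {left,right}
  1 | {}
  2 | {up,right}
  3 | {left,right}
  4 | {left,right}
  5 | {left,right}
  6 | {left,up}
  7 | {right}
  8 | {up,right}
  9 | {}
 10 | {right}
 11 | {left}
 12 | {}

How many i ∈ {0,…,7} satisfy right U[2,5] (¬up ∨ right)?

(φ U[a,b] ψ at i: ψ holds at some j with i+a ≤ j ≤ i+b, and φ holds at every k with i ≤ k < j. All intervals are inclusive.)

Evaluate at each i in [0,7]:
  i=0: ✗ (lhs fails at k=1 before rhs at j=2)
  i=1: ✗ (lhs fails at k=1 before rhs at j=3)
  i=2: ✓ (rhs at j=4; lhs holds on [2,3])
  i=3: ✓ (rhs at j=5; lhs holds on [3,4])
  i=4: ✗ (lhs fails at k=6 before rhs at j=7)
  i=5: ✗ (lhs fails at k=6 before rhs at j=7)
  i=6: ✗ (lhs fails at k=6 before rhs at j=8)
  i=7: ✓ (rhs at j=9; lhs holds on [7,8])
Positions where it holds: {2, 3, 7} → 3.

3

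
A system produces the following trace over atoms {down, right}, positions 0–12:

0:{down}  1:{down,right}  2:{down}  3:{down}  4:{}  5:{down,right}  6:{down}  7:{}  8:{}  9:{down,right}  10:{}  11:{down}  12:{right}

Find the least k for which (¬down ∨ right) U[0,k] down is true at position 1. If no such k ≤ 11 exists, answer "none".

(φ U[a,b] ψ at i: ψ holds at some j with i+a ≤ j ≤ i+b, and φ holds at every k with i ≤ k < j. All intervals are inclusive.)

0

Need earliest j ≥ 1 with down, and (¬down ∨ right) at every k in [1,j-1].
  j=1: rhs holds (empty prefix). k = 0.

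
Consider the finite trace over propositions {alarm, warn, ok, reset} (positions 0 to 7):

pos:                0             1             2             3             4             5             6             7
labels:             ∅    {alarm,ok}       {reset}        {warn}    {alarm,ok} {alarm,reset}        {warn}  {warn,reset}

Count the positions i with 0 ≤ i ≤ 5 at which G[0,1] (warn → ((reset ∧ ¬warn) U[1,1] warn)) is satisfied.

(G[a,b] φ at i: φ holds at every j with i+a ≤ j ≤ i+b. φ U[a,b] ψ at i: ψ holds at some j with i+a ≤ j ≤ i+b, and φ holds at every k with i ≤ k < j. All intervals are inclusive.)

3

Evaluate at each i in [0,5]:
  i=0: ✓ (all of [0,1])
  i=1: ✓ (all of [1,2])
  i=2: ✗ (fails at j=3)
  i=3: ✗ (fails at j=3)
  i=4: ✓ (all of [4,5])
  i=5: ✗ (fails at j=6)
Positions where it holds: {0, 1, 4} → 3.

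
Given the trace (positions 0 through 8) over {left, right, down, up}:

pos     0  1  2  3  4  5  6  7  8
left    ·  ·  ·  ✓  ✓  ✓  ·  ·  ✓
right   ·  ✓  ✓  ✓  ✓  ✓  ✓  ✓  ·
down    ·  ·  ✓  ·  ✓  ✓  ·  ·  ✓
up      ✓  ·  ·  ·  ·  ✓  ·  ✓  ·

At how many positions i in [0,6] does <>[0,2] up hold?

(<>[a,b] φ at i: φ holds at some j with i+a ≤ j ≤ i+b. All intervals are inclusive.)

5

Evaluate at each i in [0,6]:
  i=0: ✓ (witness j=0)
  i=1: ✗ (none in [1,3])
  i=2: ✗ (none in [2,4])
  i=3: ✓ (witness j=5)
  i=4: ✓ (witness j=5)
  i=5: ✓ (witness j=5)
  i=6: ✓ (witness j=7)
Positions where it holds: {0, 3, 4, 5, 6} → 5.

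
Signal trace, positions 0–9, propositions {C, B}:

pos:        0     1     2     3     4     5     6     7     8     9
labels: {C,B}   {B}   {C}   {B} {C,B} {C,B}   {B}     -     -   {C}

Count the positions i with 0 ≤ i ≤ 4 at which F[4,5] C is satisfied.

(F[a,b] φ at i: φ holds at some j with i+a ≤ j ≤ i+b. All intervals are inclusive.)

Evaluate at each i in [0,4]:
  i=0: ✓ (witness j=4)
  i=1: ✓ (witness j=5)
  i=2: ✗ (none in [6,7])
  i=3: ✗ (none in [7,8])
  i=4: ✓ (witness j=9)
Positions where it holds: {0, 1, 4} → 3.

3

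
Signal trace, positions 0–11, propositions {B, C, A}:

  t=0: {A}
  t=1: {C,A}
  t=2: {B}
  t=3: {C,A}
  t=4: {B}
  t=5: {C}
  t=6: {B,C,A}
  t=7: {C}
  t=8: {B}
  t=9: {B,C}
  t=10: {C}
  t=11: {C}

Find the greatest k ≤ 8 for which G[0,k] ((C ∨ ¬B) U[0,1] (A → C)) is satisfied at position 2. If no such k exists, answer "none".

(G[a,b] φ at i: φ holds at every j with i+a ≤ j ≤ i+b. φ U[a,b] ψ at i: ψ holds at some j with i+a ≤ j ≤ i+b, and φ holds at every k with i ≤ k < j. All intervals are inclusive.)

8

((C ∨ ¬B) U[0,1] (A → C)) must hold from j=2 onward; find where it first fails.
  j=2: holds
  j=3: holds
  j=4: holds
  j=5: holds
  j=6: holds
  j=7: holds
  j=8: holds
  j=9: holds
  j=10: holds
Holds through j=10; largest k = 8.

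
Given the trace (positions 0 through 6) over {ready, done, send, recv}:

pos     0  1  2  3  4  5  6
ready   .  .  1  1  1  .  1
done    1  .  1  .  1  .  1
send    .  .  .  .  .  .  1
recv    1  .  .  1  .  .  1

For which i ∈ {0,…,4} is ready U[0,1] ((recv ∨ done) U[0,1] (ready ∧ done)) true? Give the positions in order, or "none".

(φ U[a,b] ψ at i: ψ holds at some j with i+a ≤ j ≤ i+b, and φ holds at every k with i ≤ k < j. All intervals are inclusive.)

Evaluate at each i in [0,4]:
  i=0: ✗ (no rhs in [0,1])
  i=1: ✗ (lhs fails at k=1 before rhs at j=2)
  i=2: ✓ (rhs at j=2)
  i=3: ✓ (rhs at j=3)
  i=4: ✓ (rhs at j=4)

2, 3, 4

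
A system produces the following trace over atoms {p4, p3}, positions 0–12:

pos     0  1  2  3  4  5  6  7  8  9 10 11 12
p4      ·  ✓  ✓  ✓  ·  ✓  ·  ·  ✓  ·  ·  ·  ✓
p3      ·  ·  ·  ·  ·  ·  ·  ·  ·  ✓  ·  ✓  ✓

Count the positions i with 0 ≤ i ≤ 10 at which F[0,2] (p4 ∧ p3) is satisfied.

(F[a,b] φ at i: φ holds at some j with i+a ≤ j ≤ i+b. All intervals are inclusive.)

Evaluate at each i in [0,10]:
  i=0: ✗ (none in [0,2])
  i=1: ✗ (none in [1,3])
  i=2: ✗ (none in [2,4])
  i=3: ✗ (none in [3,5])
  i=4: ✗ (none in [4,6])
  i=5: ✗ (none in [5,7])
  i=6: ✗ (none in [6,8])
  i=7: ✗ (none in [7,9])
  i=8: ✗ (none in [8,10])
  i=9: ✗ (none in [9,11])
  i=10: ✓ (witness j=12)
Positions where it holds: {10} → 1.

1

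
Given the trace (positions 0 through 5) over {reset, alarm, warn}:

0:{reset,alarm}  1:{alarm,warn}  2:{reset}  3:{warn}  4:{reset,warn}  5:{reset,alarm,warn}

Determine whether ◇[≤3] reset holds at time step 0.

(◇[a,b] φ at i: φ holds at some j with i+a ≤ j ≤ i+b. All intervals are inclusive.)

Check reset at each j in [0,3]:
  j=0: true
  j=1: false
  j=2: true
  j=3: false
Found at j=0 → formula holds.

Yes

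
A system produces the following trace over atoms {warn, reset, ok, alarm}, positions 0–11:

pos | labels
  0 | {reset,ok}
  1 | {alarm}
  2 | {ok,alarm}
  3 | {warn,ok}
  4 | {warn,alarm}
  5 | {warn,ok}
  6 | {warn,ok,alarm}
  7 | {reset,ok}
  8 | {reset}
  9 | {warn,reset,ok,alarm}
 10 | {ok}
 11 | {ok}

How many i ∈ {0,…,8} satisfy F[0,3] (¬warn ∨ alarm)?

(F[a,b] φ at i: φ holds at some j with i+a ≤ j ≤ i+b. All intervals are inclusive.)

9

Evaluate at each i in [0,8]:
  i=0: ✓ (witness j=0)
  i=1: ✓ (witness j=1)
  i=2: ✓ (witness j=2)
  i=3: ✓ (witness j=4)
  i=4: ✓ (witness j=4)
  i=5: ✓ (witness j=6)
  i=6: ✓ (witness j=6)
  i=7: ✓ (witness j=7)
  i=8: ✓ (witness j=8)
Positions where it holds: {0, 1, 2, 3, 4, 5, 6, 7, 8} → 9.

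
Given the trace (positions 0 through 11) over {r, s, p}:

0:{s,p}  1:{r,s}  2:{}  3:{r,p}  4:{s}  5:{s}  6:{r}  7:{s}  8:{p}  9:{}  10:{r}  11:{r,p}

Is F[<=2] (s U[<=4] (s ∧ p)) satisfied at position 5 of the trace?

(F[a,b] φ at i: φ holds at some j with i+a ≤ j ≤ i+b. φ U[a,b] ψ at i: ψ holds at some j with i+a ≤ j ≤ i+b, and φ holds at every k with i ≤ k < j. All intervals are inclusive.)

False

Check (s U[<=4] (s ∧ p)) at each j in [5,7]:
  j=5: fails
  j=6: fails
  j=7: fails
No position in the window satisfies it → formula fails.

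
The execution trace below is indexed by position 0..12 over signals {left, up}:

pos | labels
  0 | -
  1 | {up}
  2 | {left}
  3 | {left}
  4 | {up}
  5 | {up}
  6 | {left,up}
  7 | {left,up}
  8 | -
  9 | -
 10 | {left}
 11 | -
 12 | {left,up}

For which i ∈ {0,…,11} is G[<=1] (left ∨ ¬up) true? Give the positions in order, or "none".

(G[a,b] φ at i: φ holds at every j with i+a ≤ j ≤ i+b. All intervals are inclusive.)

2, 6, 7, 8, 9, 10, 11

Evaluate at each i in [0,11]:
  i=0: ✗ (fails at j=1)
  i=1: ✗ (fails at j=1)
  i=2: ✓ (all of [2,3])
  i=3: ✗ (fails at j=4)
  i=4: ✗ (fails at j=4)
  i=5: ✗ (fails at j=5)
  i=6: ✓ (all of [6,7])
  i=7: ✓ (all of [7,8])
  i=8: ✓ (all of [8,9])
  i=9: ✓ (all of [9,10])
  i=10: ✓ (all of [10,11])
  i=11: ✓ (all of [11,12])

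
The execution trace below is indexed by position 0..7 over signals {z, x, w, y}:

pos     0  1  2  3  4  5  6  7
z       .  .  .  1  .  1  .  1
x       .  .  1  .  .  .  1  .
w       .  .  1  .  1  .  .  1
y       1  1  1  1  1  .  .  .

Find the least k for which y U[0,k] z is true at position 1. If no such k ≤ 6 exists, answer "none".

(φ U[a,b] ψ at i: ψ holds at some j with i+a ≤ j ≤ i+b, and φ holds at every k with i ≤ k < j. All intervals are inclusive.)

2

Need earliest j ≥ 1 with z, and y at every k in [1,j-1].
  j=1: rhs fails.
  j=2: rhs fails.
  j=3: rhs holds; lhs holds on [1,2]. k = 2.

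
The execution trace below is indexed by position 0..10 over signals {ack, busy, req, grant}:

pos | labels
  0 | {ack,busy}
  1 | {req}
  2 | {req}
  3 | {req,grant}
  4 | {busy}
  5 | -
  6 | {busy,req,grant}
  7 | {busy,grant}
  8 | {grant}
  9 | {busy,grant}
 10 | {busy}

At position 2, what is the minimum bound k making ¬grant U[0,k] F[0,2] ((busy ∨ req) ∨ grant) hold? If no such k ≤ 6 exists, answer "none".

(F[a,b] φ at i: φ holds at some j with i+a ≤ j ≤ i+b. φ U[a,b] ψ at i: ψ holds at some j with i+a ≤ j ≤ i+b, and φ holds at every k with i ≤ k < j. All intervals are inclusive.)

0

Need earliest j ≥ 2 with F[0,2] ((busy ∨ req) ∨ grant), and ¬grant at every k in [2,j-1].
  j=2: rhs holds (empty prefix). k = 0.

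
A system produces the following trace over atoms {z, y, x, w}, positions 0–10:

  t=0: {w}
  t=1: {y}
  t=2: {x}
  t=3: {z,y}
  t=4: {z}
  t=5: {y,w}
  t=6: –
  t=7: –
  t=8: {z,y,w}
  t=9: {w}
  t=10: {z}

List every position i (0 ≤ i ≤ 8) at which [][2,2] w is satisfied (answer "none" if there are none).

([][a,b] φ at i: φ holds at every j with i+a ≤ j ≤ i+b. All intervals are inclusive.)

3, 6, 7

Evaluate at each i in [0,8]:
  i=0: ✗ (fails at j=2)
  i=1: ✗ (fails at j=3)
  i=2: ✗ (fails at j=4)
  i=3: ✓ (all of [5,5])
  i=4: ✗ (fails at j=6)
  i=5: ✗ (fails at j=7)
  i=6: ✓ (all of [8,8])
  i=7: ✓ (all of [9,9])
  i=8: ✗ (fails at j=10)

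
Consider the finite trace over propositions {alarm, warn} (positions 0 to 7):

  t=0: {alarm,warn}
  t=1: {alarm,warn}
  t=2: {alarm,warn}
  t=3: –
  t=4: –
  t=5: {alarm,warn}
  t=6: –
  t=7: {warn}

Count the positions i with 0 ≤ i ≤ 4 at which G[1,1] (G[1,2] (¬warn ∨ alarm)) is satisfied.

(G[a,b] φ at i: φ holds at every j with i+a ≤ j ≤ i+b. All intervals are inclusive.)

Evaluate at each i in [0,4]:
  i=0: ✓ (all of [1,1])
  i=1: ✓ (all of [2,2])
  i=2: ✓ (all of [3,3])
  i=3: ✓ (all of [4,4])
  i=4: ✗ (fails at j=5)
Positions where it holds: {0, 1, 2, 3} → 4.

4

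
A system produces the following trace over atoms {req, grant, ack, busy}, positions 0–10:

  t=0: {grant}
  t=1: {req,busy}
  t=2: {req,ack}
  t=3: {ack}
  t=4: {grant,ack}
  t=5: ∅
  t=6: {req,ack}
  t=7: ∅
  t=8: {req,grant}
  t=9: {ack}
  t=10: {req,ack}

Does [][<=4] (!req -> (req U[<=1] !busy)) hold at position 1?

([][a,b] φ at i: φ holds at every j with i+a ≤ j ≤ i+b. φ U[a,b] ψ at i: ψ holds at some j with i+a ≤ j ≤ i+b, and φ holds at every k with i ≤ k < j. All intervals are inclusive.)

Holds

Check (!req -> (req U[<=1] !busy)) at every j in [1,5]:
  j=1: antecedent false → ✓
  j=2: antecedent false → ✓
  j=3: antecedent true; consequent holds → ✓
  j=4: antecedent true; consequent holds → ✓
  j=5: antecedent true; consequent holds → ✓
All positions satisfy it → formula holds.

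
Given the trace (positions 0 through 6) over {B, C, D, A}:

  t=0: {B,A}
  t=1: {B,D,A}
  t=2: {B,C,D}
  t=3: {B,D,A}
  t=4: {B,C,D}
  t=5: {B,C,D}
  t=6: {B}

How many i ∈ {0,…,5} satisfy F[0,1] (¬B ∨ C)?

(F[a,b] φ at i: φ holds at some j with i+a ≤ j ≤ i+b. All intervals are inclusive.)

5

Evaluate at each i in [0,5]:
  i=0: ✗ (none in [0,1])
  i=1: ✓ (witness j=2)
  i=2: ✓ (witness j=2)
  i=3: ✓ (witness j=4)
  i=4: ✓ (witness j=4)
  i=5: ✓ (witness j=5)
Positions where it holds: {1, 2, 3, 4, 5} → 5.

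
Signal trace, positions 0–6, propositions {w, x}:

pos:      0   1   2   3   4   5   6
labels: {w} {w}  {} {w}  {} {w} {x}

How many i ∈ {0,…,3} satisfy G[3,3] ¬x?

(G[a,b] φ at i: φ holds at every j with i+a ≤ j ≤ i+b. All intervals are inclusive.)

Evaluate at each i in [0,3]:
  i=0: ✓ (all of [3,3])
  i=1: ✓ (all of [4,4])
  i=2: ✓ (all of [5,5])
  i=3: ✗ (fails at j=6)
Positions where it holds: {0, 1, 2} → 3.

3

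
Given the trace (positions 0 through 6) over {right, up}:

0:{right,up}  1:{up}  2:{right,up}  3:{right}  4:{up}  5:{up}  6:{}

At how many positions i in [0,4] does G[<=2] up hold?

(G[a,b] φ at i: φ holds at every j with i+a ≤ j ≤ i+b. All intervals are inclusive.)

1

Evaluate at each i in [0,4]:
  i=0: ✓ (all of [0,2])
  i=1: ✗ (fails at j=3)
  i=2: ✗ (fails at j=3)
  i=3: ✗ (fails at j=3)
  i=4: ✗ (fails at j=6)
Positions where it holds: {0} → 1.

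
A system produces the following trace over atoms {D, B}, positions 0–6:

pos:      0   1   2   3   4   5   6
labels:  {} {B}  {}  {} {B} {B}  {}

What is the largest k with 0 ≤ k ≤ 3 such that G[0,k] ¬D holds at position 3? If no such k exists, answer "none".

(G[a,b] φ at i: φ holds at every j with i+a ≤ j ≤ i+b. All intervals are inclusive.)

¬D must hold from j=3 onward; find where it first fails.
  j=3: holds
  j=4: holds
  j=5: holds
  j=6: holds
Holds through j=6; largest k = 3.

3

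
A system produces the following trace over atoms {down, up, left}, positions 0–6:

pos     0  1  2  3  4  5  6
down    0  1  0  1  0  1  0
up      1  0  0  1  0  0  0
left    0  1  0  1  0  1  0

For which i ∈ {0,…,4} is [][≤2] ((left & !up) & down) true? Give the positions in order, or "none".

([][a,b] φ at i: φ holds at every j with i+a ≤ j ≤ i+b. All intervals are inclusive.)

none

Evaluate at each i in [0,4]:
  i=0: ✗ (fails at j=0)
  i=1: ✗ (fails at j=2)
  i=2: ✗ (fails at j=2)
  i=3: ✗ (fails at j=3)
  i=4: ✗ (fails at j=4)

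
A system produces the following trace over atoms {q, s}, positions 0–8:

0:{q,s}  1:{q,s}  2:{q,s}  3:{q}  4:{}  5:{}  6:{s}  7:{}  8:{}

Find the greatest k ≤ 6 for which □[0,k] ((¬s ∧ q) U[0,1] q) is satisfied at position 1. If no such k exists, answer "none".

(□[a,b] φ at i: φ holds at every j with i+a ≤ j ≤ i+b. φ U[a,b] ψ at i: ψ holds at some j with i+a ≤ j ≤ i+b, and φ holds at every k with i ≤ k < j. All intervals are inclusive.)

2

((¬s ∧ q) U[0,1] q) must hold from j=1 onward; find where it first fails.
  j=1: holds
  j=2: holds
  j=3: holds
  j=4: fails
Holds on [1,3], so largest k = 2.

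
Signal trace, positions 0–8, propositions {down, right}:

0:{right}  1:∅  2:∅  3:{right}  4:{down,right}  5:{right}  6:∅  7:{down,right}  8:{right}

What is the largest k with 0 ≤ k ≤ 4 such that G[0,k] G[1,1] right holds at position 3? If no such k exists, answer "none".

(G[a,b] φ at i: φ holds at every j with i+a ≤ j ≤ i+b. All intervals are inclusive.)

1

G[1,1] right must hold from j=3 onward; find where it first fails.
  j=3: holds
  j=4: holds
  j=5: fails
Holds on [3,4], so largest k = 1.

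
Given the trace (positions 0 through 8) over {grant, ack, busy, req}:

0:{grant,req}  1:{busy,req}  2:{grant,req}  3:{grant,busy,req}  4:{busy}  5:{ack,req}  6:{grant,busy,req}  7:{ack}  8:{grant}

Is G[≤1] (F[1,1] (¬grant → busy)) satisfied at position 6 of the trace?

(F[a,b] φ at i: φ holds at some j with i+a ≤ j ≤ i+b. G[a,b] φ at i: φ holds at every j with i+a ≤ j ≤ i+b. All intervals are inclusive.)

False

Check F[1,1] (¬grant → busy) at every j in [6,7]:
  j=6: fails (none in [7,7])
  j=7: holds (witness at 8)
Fails at j=6 → formula fails.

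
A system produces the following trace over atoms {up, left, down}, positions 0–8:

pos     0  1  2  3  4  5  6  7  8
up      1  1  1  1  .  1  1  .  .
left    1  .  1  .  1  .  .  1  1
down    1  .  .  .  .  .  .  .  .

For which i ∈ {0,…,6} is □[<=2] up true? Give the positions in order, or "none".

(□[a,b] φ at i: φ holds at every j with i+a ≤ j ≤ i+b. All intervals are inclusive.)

Evaluate at each i in [0,6]:
  i=0: ✓ (all of [0,2])
  i=1: ✓ (all of [1,3])
  i=2: ✗ (fails at j=4)
  i=3: ✗ (fails at j=4)
  i=4: ✗ (fails at j=4)
  i=5: ✗ (fails at j=7)
  i=6: ✗ (fails at j=7)

0, 1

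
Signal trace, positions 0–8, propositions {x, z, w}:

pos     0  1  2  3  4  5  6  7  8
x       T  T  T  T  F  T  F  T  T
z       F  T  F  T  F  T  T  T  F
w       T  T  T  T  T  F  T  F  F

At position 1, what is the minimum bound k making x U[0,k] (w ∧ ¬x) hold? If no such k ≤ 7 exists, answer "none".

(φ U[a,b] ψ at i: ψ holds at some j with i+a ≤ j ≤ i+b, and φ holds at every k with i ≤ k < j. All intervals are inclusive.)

Need earliest j ≥ 1 with (w ∧ ¬x), and x at every k in [1,j-1].
  j=1: rhs fails.
  j=2: rhs fails.
  j=3: rhs fails.
  j=4: rhs holds; lhs holds on [1,3]. k = 3.

3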